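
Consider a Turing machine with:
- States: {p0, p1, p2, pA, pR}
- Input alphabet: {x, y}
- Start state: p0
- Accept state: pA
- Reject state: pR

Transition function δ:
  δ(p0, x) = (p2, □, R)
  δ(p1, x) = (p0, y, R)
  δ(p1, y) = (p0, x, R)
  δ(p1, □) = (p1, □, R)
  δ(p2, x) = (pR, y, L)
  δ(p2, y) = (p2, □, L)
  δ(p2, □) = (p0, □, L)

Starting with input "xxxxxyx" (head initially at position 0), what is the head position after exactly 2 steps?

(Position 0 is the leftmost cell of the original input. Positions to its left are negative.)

Execution trace (head position shown):
Step 0: [p0]xxxxxyx  (head at position 0)
Step 1: move right → □[p2]xxxxyx  (head at position 1)
Step 2: move left → [pR]□yxxxyx  (head at position 0)

After 2 steps, the head is at position 0.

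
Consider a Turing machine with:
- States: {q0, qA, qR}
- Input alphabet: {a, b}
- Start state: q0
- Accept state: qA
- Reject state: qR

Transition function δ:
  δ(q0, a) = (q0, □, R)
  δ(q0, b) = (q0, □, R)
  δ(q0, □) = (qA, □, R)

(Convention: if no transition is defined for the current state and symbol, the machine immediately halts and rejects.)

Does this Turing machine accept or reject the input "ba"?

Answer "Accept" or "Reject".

Execution trace:
Initial: [q0]ba
Step 1: δ(q0, b) = (q0, □, R) → □[q0]a
Step 2: δ(q0, a) = (q0, □, R) → □□[q0]□
Step 3: δ(q0, □) = (qA, □, R) → □□□[qA]□

The machine reaches the accept state qA and halts.

Answer: Accept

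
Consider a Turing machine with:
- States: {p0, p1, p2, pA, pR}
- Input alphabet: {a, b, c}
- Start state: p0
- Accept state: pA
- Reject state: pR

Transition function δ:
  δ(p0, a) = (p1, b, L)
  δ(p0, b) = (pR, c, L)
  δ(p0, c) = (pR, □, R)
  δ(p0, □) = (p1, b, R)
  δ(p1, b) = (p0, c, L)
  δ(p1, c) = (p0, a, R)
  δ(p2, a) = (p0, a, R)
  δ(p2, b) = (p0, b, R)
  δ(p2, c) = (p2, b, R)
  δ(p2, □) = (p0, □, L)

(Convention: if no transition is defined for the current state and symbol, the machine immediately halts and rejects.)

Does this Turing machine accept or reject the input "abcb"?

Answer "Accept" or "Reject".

Execution trace:
Initial: [p0]abcb
Step 1: δ(p0, a) = (p1, b, L) → [p1]□bbcb

No transition is defined for δ(p1, □). By convention the machine halts and rejects.

Answer: Reject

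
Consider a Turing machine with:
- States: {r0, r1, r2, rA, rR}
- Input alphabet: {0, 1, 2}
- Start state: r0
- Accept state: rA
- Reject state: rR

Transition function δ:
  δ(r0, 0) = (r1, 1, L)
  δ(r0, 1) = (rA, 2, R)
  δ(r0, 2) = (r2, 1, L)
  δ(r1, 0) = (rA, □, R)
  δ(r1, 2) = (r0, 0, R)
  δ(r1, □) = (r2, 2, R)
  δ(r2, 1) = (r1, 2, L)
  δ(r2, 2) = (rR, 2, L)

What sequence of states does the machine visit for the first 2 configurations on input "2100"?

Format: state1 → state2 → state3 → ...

Execution trace:
Initial: [r0]2100
Step 1: δ(r0, 2) = (r2, 1, L) → [r2]□1100

No transition is defined for δ(r2, □). By convention the machine halts and rejects.

State sequence: r0 → r2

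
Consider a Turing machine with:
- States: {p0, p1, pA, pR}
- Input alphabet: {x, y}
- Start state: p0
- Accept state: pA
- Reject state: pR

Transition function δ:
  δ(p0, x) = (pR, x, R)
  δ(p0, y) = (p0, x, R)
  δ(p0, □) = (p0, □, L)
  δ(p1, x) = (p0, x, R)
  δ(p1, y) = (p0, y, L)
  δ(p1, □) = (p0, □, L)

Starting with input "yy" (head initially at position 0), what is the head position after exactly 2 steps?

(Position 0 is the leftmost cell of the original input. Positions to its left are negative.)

Execution trace (head position shown):
Step 0: [p0]yy  (head at position 0)
Step 1: move right → x[p0]y  (head at position 1)
Step 2: move right → xx[p0]□  (head at position 2)

After 2 steps, the head is at position 2.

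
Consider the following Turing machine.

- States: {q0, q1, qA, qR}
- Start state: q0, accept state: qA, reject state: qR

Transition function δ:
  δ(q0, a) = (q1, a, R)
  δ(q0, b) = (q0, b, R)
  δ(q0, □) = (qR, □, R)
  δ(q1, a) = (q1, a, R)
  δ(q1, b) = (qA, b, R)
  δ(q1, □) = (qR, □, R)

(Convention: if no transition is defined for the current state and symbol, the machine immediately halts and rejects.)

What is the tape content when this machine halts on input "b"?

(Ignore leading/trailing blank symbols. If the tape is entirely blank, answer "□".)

Execution trace:
Initial: [q0]b
Step 1: δ(q0, b) = (q0, b, R) → b[q0]□
Step 2: δ(q0, □) = (qR, □, R) → b□[qR]□

The machine reaches the reject state qR and halts.

Final tape (ignoring leading/trailing blanks): b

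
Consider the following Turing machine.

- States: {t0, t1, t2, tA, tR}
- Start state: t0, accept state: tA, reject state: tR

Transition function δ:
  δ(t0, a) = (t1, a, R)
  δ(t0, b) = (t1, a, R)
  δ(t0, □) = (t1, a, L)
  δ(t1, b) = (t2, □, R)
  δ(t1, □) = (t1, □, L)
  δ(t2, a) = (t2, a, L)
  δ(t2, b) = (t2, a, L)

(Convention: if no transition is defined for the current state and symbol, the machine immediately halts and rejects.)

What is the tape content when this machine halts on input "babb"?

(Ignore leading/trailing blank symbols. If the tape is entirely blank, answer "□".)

Execution trace:
Initial: [t0]babb
Step 1: δ(t0, b) = (t1, a, R) → a[t1]abb

No transition is defined for δ(t1, a). By convention the machine halts and rejects.

Final tape (ignoring leading/trailing blanks): aabb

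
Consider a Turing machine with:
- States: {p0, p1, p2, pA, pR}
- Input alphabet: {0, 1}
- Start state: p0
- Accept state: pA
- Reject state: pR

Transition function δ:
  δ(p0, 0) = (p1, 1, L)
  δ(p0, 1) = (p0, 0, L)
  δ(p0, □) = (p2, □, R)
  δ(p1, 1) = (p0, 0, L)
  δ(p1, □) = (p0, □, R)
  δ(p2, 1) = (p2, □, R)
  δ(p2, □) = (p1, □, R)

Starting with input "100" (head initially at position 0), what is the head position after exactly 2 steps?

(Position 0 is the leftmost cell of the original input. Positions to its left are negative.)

Execution trace (head position shown):
Step 0: [p0]100  (head at position 0)
Step 1: move left → [p0]□000  (head at position -1)
Step 2: move right → □[p2]000  (head at position 0)

After 2 steps, the head is at position 0.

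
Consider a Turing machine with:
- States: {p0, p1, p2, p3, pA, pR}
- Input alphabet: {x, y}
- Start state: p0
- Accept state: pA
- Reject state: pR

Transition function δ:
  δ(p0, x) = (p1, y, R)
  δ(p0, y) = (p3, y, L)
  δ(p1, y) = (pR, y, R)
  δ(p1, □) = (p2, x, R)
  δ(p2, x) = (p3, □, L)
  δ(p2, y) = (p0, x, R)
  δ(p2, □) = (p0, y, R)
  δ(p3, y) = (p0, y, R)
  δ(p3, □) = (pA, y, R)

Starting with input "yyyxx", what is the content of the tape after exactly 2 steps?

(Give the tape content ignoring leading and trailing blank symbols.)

Execution trace:
Initial: [p0]yyyxx
Step 1: δ(p0, y) = (p3, y, L) → [p3]□yyyxx
Step 2: δ(p3, □) = (pA, y, R) → y[pA]yyyxx

The machine reaches the accept state pA and halts.

After 2 steps, the tape (ignoring leading/trailing blanks) is: yyyyxx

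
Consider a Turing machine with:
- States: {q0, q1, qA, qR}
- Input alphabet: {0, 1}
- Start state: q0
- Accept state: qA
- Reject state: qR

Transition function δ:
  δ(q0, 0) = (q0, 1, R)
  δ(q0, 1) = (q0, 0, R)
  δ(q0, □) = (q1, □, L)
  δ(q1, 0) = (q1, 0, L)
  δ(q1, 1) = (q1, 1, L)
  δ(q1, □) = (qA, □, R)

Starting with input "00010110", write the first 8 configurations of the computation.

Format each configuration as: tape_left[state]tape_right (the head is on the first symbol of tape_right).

Transitions applied:
Step 1: δ(q0, 0) = (q0, 1, R)
Step 2: δ(q0, 0) = (q0, 1, R)
Step 3: δ(q0, 0) = (q0, 1, R)
Step 4: δ(q0, 1) = (q0, 0, R)
Step 5: δ(q0, 0) = (q0, 1, R)
Step 6: δ(q0, 1) = (q0, 0, R)
Step 7: δ(q0, 1) = (q0, 0, R)

The first 8 configurations are:
[q0]00010110 ⊢ 1[q0]0010110 ⊢ 11[q0]010110 ⊢ 111[q0]10110 ⊢ 1110[q0]0110 ⊢ 11101[q0]110 ⊢ 111010[q0]10 ⊢ 1110100[q0]0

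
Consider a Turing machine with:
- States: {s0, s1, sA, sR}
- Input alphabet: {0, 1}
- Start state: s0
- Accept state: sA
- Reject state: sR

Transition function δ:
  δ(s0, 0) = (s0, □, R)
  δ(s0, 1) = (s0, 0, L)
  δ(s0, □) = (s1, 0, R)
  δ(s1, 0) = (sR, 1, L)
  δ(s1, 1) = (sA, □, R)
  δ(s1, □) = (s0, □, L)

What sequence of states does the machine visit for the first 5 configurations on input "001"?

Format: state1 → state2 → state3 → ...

Execution trace:
Initial: [s0]001
Step 1: δ(s0, 0) = (s0, □, R) → □[s0]01
Step 2: δ(s0, 0) = (s0, □, R) → □□[s0]1
Step 3: δ(s0, 1) = (s0, 0, L) → □[s0]□0
Step 4: δ(s0, □) = (s1, 0, R) → □0[s1]0

State sequence: s0 → s0 → s0 → s0 → s1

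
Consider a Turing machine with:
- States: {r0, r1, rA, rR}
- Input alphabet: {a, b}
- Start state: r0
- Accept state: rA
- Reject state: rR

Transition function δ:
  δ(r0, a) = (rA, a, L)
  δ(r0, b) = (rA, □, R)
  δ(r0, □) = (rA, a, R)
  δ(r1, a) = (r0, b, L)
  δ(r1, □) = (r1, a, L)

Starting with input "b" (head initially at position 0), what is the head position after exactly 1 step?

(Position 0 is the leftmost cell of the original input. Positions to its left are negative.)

Execution trace (head position shown):
Step 0: [r0]b  (head at position 0)
Step 1: move right → □[rA]□  (head at position 1)

After 1 step, the head is at position 1.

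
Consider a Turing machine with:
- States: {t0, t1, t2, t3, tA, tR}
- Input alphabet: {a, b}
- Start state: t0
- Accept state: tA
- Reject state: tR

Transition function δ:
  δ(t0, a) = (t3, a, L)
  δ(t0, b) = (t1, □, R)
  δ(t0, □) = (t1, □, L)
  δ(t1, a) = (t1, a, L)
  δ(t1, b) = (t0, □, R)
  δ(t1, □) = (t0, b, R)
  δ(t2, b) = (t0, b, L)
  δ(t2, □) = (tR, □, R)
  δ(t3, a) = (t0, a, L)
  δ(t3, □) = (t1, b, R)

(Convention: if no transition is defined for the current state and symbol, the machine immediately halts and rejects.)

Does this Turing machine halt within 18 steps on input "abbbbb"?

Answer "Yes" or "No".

Execution trace:
Initial: [t0]abbbbb
Step 1: δ(t0, a) = (t3, a, L) → [t3]□abbbbb
Step 2: δ(t3, □) = (t1, b, R) → b[t1]abbbbb
Step 3: δ(t1, a) = (t1, a, L) → [t1]babbbbb
Step 4: δ(t1, b) = (t0, □, R) → □[t0]abbbbb
Step 5: δ(t0, a) = (t3, a, L) → [t3]□abbbbb
Step 6: δ(t3, □) = (t1, b, R) → b[t1]abbbbb
Step 7: δ(t1, a) = (t1, a, L) → [t1]babbbbb
Step 8: δ(t1, b) = (t0, □, R) → □[t0]abbbbb
Step 9: δ(t0, a) = (t3, a, L) → [t3]□abbbbb
Step 10: δ(t3, □) = (t1, b, R) → b[t1]abbbbb
Step 11: δ(t1, a) = (t1, a, L) → [t1]babbbbb
Step 12: δ(t1, b) = (t0, □, R) → □[t0]abbbbb
Step 13: δ(t0, a) = (t3, a, L) → [t3]□abbbbb
Step 14: δ(t3, □) = (t1, b, R) → b[t1]abbbbb
Step 15: δ(t1, a) = (t1, a, L) → [t1]babbbbb
Step 16: δ(t1, b) = (t0, □, R) → □[t0]abbbbb
Step 17: δ(t0, a) = (t3, a, L) → [t3]□abbbbb
Step 18: δ(t3, □) = (t1, b, R) → b[t1]abbbbb

The machine has not reached a halting state after 18 steps.
The machine did not halt within the 18-step bound.

Answer: No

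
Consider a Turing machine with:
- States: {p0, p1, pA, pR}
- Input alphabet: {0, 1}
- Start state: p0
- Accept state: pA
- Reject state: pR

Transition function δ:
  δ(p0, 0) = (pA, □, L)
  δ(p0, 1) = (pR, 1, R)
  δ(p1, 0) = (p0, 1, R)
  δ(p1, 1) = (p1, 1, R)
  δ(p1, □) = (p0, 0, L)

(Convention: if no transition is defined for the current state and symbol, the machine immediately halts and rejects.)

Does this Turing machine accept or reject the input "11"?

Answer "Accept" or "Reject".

Execution trace:
Initial: [p0]11
Step 1: δ(p0, 1) = (pR, 1, R) → 1[pR]1

The machine reaches the reject state pR and halts.

Answer: Reject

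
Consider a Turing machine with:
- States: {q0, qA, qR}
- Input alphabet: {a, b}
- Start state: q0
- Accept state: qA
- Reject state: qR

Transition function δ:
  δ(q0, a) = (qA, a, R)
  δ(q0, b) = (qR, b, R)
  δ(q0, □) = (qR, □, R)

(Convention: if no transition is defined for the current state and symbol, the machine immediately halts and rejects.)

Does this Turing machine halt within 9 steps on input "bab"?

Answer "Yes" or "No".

Execution trace:
Initial: [q0]bab
Step 1: δ(q0, b) = (qR, b, R) → b[qR]ab

The machine reaches the reject state qR and halts.
The machine halted after 1 step (within the 9-step bound).

Answer: Yes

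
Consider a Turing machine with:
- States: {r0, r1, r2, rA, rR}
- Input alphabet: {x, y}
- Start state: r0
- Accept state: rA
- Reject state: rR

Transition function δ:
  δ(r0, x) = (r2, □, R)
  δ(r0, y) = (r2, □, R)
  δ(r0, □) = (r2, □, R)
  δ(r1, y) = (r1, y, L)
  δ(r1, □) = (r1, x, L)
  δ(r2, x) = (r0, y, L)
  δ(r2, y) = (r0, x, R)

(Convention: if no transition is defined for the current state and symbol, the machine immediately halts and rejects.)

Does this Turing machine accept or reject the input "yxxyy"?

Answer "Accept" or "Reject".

Execution trace:
Initial: [r0]yxxyy
Step 1: δ(r0, y) = (r2, □, R) → □[r2]xxyy
Step 2: δ(r2, x) = (r0, y, L) → [r0]□yxyy
Step 3: δ(r0, □) = (r2, □, R) → □[r2]yxyy
Step 4: δ(r2, y) = (r0, x, R) → □x[r0]xyy
Step 5: δ(r0, x) = (r2, □, R) → □x□[r2]yy
Step 6: δ(r2, y) = (r0, x, R) → □x□x[r0]y
Step 7: δ(r0, y) = (r2, □, R) → □x□x□[r2]□

No transition is defined for δ(r2, □). By convention the machine halts and rejects.

Answer: Reject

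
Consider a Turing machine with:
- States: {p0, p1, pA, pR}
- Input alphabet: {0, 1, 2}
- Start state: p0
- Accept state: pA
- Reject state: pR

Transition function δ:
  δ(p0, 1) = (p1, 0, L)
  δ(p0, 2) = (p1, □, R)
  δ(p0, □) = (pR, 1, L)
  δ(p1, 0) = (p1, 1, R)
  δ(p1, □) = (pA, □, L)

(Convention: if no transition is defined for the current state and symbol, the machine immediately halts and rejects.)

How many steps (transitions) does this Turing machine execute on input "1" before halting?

Execution trace:
Initial: [p0]1
Step 1: δ(p0, 1) = (p1, 0, L) → [p1]□0
Step 2: δ(p1, □) = (pA, □, L) → [pA]□□0

The machine reaches the accept state pA and halts.

The machine executed 2 steps before halting.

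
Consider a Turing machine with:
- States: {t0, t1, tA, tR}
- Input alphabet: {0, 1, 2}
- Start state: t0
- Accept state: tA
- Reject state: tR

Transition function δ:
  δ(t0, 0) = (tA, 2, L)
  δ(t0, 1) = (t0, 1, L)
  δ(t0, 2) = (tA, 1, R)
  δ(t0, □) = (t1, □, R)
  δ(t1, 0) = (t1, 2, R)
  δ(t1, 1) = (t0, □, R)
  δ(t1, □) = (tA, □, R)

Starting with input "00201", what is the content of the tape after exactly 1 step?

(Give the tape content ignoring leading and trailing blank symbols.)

Execution trace:
Initial: [t0]00201
Step 1: δ(t0, 0) = (tA, 2, L) → [tA]□20201

The machine reaches the accept state tA and halts.

After 1 step, the tape (ignoring leading/trailing blanks) is: 20201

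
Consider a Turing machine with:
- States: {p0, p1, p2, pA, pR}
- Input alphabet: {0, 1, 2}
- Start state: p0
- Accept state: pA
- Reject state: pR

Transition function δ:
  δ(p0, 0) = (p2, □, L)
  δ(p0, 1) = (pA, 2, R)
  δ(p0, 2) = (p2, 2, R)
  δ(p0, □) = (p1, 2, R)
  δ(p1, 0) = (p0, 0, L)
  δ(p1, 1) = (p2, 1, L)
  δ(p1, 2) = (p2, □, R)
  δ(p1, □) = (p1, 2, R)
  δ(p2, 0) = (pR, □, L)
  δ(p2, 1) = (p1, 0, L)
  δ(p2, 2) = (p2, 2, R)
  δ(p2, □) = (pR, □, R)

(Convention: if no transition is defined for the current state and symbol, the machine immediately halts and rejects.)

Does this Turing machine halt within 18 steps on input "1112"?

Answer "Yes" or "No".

Execution trace:
Initial: [p0]1112
Step 1: δ(p0, 1) = (pA, 2, R) → 2[pA]112

The machine reaches the accept state pA and halts.
The machine halted after 1 step (within the 18-step bound).

Answer: Yes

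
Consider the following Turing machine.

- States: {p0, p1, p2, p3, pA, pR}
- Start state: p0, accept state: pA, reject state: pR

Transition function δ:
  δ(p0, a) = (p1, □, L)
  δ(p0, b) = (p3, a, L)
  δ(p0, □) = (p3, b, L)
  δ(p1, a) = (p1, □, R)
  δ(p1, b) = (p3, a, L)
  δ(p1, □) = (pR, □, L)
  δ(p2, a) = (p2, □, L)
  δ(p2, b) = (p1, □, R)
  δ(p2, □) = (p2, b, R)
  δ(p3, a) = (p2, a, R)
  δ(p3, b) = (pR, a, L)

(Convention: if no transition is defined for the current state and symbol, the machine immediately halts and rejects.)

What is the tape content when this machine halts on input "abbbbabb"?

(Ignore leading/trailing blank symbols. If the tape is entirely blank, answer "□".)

Execution trace:
Initial: [p0]abbbbabb
Step 1: δ(p0, a) = (p1, □, L) → [p1]□□bbbbabb
Step 2: δ(p1, □) = (pR, □, L) → [pR]□□□bbbbabb

The machine reaches the reject state pR and halts.

Final tape (ignoring leading/trailing blanks): bbbbabb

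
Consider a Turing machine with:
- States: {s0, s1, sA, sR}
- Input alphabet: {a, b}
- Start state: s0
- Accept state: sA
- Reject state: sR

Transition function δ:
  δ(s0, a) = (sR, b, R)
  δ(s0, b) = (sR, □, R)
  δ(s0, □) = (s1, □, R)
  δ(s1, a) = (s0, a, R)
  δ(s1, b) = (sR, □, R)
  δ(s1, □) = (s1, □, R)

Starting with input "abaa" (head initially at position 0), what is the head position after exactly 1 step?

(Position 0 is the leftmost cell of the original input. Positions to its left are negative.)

Execution trace (head position shown):
Step 0: [s0]abaa  (head at position 0)
Step 1: move right → b[sR]baa  (head at position 1)

After 1 step, the head is at position 1.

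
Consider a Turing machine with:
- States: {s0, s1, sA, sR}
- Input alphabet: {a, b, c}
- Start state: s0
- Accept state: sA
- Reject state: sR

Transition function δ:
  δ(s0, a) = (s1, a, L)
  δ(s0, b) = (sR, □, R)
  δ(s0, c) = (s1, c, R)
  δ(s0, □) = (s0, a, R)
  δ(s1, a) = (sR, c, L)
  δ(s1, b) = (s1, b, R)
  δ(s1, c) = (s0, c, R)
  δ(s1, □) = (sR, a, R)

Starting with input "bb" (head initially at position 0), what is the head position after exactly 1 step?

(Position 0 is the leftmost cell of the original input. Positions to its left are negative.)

Execution trace (head position shown):
Step 0: [s0]bb  (head at position 0)
Step 1: move right → □[sR]b  (head at position 1)

After 1 step, the head is at position 1.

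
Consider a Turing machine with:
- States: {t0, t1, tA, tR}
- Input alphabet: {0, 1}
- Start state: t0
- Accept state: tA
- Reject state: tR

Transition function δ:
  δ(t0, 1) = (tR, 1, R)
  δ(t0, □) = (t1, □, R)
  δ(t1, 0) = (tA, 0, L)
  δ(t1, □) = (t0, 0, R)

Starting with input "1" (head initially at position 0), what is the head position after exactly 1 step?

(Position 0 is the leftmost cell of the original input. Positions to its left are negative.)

Execution trace (head position shown):
Step 0: [t0]1  (head at position 0)
Step 1: move right → 1[tR]□  (head at position 1)

After 1 step, the head is at position 1.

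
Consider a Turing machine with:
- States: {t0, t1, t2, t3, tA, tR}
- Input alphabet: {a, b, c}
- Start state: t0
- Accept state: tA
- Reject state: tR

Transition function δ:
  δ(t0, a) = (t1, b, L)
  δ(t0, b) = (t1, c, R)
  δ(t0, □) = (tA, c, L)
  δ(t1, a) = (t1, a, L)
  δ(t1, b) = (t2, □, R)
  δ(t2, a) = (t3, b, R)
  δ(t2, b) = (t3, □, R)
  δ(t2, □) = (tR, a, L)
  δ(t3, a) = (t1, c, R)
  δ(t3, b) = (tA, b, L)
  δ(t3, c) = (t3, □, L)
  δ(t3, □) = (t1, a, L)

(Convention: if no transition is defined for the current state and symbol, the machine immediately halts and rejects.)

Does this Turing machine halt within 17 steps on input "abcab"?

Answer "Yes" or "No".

Execution trace:
Initial: [t0]abcab
Step 1: δ(t0, a) = (t1, b, L) → [t1]□bbcab

No transition is defined for δ(t1, □). By convention the machine halts and rejects.
The machine halted after 1 step (within the 17-step bound).

Answer: Yes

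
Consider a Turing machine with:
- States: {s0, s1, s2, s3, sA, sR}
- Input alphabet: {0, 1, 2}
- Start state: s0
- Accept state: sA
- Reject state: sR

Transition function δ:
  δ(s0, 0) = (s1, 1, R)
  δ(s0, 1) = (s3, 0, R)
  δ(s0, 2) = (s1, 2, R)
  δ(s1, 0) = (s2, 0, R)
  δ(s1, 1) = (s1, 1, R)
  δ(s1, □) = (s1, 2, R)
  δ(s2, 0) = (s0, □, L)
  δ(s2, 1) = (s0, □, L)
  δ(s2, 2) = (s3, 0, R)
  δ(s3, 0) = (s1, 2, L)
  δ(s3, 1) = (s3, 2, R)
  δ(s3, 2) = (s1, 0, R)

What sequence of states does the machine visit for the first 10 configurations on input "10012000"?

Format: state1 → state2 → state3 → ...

Execution trace:
Initial: [s0]10012000
Step 1: δ(s0, 1) = (s3, 0, R) → 0[s3]0012000
Step 2: δ(s3, 0) = (s1, 2, L) → [s1]02012000
Step 3: δ(s1, 0) = (s2, 0, R) → 0[s2]2012000
Step 4: δ(s2, 2) = (s3, 0, R) → 00[s3]012000
Step 5: δ(s3, 0) = (s1, 2, L) → 0[s1]0212000
Step 6: δ(s1, 0) = (s2, 0, R) → 00[s2]212000
Step 7: δ(s2, 2) = (s3, 0, R) → 000[s3]12000
Step 8: δ(s3, 1) = (s3, 2, R) → 0002[s3]2000
Step 9: δ(s3, 2) = (s1, 0, R) → 00020[s1]000

State sequence: s0 → s3 → s1 → s2 → s3 → s1 → s2 → s3 → s3 → s1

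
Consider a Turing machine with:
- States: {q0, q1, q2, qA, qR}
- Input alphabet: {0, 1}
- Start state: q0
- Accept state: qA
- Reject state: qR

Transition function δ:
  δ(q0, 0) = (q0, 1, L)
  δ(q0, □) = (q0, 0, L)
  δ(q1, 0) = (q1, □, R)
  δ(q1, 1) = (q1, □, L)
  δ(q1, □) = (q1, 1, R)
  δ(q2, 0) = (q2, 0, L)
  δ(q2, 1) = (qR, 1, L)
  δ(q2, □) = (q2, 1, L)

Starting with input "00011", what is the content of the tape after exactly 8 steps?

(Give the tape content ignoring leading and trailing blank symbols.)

Execution trace:
Initial: [q0]00011
Step 1: δ(q0, 0) = (q0, 1, L) → [q0]□10011
Step 2: δ(q0, □) = (q0, 0, L) → [q0]□010011
Step 3: δ(q0, □) = (q0, 0, L) → [q0]□0010011
Step 4: δ(q0, □) = (q0, 0, L) → [q0]□00010011
Step 5: δ(q0, □) = (q0, 0, L) → [q0]□000010011
Step 6: δ(q0, □) = (q0, 0, L) → [q0]□0000010011
Step 7: δ(q0, □) = (q0, 0, L) → [q0]□00000010011
Step 8: δ(q0, □) = (q0, 0, L) → [q0]□000000010011

After 8 steps, the tape (ignoring leading/trailing blanks) is: 000000010011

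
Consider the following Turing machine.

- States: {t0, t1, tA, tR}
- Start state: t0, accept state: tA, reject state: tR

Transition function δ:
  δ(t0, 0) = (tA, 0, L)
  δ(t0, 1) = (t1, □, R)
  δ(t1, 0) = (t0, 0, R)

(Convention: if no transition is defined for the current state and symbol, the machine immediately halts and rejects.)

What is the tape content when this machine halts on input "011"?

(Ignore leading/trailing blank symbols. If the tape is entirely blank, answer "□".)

Execution trace:
Initial: [t0]011
Step 1: δ(t0, 0) = (tA, 0, L) → [tA]□011

The machine reaches the accept state tA and halts.

Final tape (ignoring leading/trailing blanks): 011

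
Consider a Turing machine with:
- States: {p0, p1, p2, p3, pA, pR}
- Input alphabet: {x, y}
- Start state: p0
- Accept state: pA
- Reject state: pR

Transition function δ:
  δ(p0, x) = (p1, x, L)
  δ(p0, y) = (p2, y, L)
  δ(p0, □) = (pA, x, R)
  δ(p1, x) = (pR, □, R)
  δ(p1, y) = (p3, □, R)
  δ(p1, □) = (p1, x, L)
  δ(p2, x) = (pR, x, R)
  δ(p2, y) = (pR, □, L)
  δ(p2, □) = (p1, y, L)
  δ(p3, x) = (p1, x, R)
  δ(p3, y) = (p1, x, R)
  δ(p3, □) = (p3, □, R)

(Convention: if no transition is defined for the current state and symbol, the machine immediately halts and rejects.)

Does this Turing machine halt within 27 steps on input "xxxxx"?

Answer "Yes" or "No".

Execution trace:
Initial: [p0]xxxxx
Step 1: δ(p0, x) = (p1, x, L) → [p1]□xxxxx
Step 2: δ(p1, □) = (p1, x, L) → [p1]□xxxxxx
Step 3: δ(p1, □) = (p1, x, L) → [p1]□xxxxxxx
Step 4: δ(p1, □) = (p1, x, L) → [p1]□xxxxxxxx
Step 5: δ(p1, □) = (p1, x, L) → [p1]□xxxxxxxxx
Step 6: δ(p1, □) = (p1, x, L) → [p1]□xxxxxxxxxx
Step 7: δ(p1, □) = (p1, x, L) → [p1]□xxxxxxxxxxx
Step 8: δ(p1, □) = (p1, x, L) → [p1]□xxxxxxxxxxxx
Step 9: δ(p1, □) = (p1, x, L) → [p1]□xxxxxxxxxxxxx
Step 10: δ(p1, □) = (p1, x, L) → [p1]□xxxxxxxxxxxxxx
Step 11: δ(p1, □) = (p1, x, L) → [p1]□xxxxxxxxxxxxxxx
Step 12: δ(p1, □) = (p1, x, L) → [p1]□xxxxxxxxxxxxxxxx
Step 13: δ(p1, □) = (p1, x, L) → [p1]□xxxxxxxxxxxxxxxxx
Step 14: δ(p1, □) = (p1, x, L) → [p1]□xxxxxxxxxxxxxxxxxx
Step 15: δ(p1, □) = (p1, x, L) → [p1]□xxxxxxxxxxxxxxxxxxx
Step 16: δ(p1, □) = (p1, x, L) → [p1]□xxxxxxxxxxxxxxxxxxxx
Step 17: δ(p1, □) = (p1, x, L) → [p1]□xxxxxxxxxxxxxxxxxxxxx
Step 18: δ(p1, □) = (p1, x, L) → [p1]□xxxxxxxxxxxxxxxxxxxxxx
Step 19: δ(p1, □) = (p1, x, L) → [p1]□xxxxxxxxxxxxxxxxxxxxxxx
Step 20: δ(p1, □) = (p1, x, L) → [p1]□xxxxxxxxxxxxxxxxxxxxxxxx
Step 21: δ(p1, □) = (p1, x, L) → [p1]□xxxxxxxxxxxxxxxxxxxxxxxxx
Step 22: δ(p1, □) = (p1, x, L) → [p1]□xxxxxxxxxxxxxxxxxxxxxxxxxx
Step 23: δ(p1, □) = (p1, x, L) → [p1]□xxxxxxxxxxxxxxxxxxxxxxxxxxx
Step 24: δ(p1, □) = (p1, x, L) → [p1]□xxxxxxxxxxxxxxxxxxxxxxxxxxxx
Step 25: δ(p1, □) = (p1, x, L) → [p1]□xxxxxxxxxxxxxxxxxxxxxxxxxxxxx
Step 26: δ(p1, □) = (p1, x, L) → [p1]□xxxxxxxxxxxxxxxxxxxxxxxxxxxxxx
Step 27: δ(p1, □) = (p1, x, L) → [p1]□xxxxxxxxxxxxxxxxxxxxxxxxxxxxxxx

The machine has not reached a halting state after 27 steps.
The machine did not halt within the 27-step bound.

Answer: No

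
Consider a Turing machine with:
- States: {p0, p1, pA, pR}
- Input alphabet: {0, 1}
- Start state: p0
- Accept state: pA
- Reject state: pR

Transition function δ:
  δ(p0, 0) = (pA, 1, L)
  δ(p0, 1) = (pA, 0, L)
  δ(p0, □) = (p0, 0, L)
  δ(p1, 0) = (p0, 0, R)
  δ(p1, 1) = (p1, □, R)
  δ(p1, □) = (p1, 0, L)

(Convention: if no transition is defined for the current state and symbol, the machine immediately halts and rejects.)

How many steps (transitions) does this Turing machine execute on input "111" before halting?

Execution trace:
Initial: [p0]111
Step 1: δ(p0, 1) = (pA, 0, L) → [pA]□011

The machine reaches the accept state pA and halts.

The machine executed 1 step before halting.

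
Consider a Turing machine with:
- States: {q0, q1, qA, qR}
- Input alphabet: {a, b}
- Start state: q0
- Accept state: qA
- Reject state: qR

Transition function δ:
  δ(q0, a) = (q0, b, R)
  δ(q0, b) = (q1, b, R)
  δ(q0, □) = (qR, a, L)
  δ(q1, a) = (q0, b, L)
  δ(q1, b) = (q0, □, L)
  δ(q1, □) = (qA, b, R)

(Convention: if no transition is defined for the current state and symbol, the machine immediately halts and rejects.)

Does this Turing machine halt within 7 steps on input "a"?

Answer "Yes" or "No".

Execution trace:
Initial: [q0]a
Step 1: δ(q0, a) = (q0, b, R) → b[q0]□
Step 2: δ(q0, □) = (qR, a, L) → [qR]ba

The machine reaches the reject state qR and halts.
The machine halted after 2 steps (within the 7-step bound).

Answer: Yes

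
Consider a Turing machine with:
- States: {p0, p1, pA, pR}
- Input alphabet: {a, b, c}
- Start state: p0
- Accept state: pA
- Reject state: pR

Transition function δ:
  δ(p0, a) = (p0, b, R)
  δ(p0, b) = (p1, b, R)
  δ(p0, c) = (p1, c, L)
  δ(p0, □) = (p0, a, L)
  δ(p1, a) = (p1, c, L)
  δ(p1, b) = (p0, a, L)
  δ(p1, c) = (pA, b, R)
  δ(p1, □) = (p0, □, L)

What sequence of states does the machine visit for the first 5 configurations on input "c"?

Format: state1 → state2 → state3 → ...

Execution trace:
Initial: [p0]c
Step 1: δ(p0, c) = (p1, c, L) → [p1]□c
Step 2: δ(p1, □) = (p0, □, L) → [p0]□□c
Step 3: δ(p0, □) = (p0, a, L) → [p0]□a□c
Step 4: δ(p0, □) = (p0, a, L) → [p0]□aa□c

State sequence: p0 → p1 → p0 → p0 → p0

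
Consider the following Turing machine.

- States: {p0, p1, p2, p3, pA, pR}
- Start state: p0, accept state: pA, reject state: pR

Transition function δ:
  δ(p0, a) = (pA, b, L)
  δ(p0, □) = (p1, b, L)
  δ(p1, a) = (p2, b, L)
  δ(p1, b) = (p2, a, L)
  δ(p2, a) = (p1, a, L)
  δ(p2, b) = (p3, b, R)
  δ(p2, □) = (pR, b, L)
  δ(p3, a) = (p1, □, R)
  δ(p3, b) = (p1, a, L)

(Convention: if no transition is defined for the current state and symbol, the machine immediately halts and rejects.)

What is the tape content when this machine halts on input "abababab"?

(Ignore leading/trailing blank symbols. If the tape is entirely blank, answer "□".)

Execution trace:
Initial: [p0]abababab
Step 1: δ(p0, a) = (pA, b, L) → [pA]□bbababab

The machine reaches the accept state pA and halts.

Final tape (ignoring leading/trailing blanks): bbababab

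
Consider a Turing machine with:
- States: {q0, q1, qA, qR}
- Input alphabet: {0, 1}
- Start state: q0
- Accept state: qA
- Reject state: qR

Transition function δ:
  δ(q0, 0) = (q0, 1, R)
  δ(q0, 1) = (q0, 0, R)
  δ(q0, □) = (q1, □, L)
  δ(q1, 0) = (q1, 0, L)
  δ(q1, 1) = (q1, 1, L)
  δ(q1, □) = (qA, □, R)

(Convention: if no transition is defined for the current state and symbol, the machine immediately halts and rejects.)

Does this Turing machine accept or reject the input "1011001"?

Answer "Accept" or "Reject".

Execution trace:
Initial: [q0]1011001
Step 1: δ(q0, 1) = (q0, 0, R) → 0[q0]011001
Step 2: δ(q0, 0) = (q0, 1, R) → 01[q0]11001
Step 3: δ(q0, 1) = (q0, 0, R) → 010[q0]1001
Step 4: δ(q0, 1) = (q0, 0, R) → 0100[q0]001
Step 5: δ(q0, 0) = (q0, 1, R) → 01001[q0]01
Step 6: δ(q0, 0) = (q0, 1, R) → 010011[q0]1
Step 7: δ(q0, 1) = (q0, 0, R) → 0100110[q0]□
Step 8: δ(q0, □) = (q1, □, L) → 010011[q1]0□
Step 9: δ(q1, 0) = (q1, 0, L) → 01001[q1]10□
Step 10: δ(q1, 1) = (q1, 1, L) → 0100[q1]110□
Step 11: δ(q1, 1) = (q1, 1, L) → 010[q1]0110□
Step 12: δ(q1, 0) = (q1, 0, L) → 01[q1]00110□
Step 13: δ(q1, 0) = (q1, 0, L) → 0[q1]100110□
Step 14: δ(q1, 1) = (q1, 1, L) → [q1]0100110□
Step 15: δ(q1, 0) = (q1, 0, L) → [q1]□0100110□
Step 16: δ(q1, □) = (qA, □, R) → □[qA]0100110□

The machine reaches the accept state qA and halts.

Answer: Accept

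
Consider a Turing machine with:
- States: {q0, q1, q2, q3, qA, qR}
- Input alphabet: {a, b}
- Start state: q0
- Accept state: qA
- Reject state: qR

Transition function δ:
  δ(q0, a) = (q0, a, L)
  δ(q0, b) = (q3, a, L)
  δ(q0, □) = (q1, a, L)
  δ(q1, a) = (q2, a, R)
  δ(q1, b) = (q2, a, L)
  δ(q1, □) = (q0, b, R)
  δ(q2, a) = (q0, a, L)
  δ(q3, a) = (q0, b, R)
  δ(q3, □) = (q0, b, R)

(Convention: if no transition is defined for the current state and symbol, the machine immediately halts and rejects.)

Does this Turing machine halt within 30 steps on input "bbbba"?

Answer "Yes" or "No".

Execution trace:
Initial: [q0]bbbba
Step 1: δ(q0, b) = (q3, a, L) → [q3]□abbba
Step 2: δ(q3, □) = (q0, b, R) → b[q0]abbba
Step 3: δ(q0, a) = (q0, a, L) → [q0]babbba
Step 4: δ(q0, b) = (q3, a, L) → [q3]□aabbba
Step 5: δ(q3, □) = (q0, b, R) → b[q0]aabbba
Step 6: δ(q0, a) = (q0, a, L) → [q0]baabbba
Step 7: δ(q0, b) = (q3, a, L) → [q3]□aaabbba
Step 8: δ(q3, □) = (q0, b, R) → b[q0]aaabbba
Step 9: δ(q0, a) = (q0, a, L) → [q0]baaabbba
Step 10: δ(q0, b) = (q3, a, L) → [q3]□aaaabbba
Step 11: δ(q3, □) = (q0, b, R) → b[q0]aaaabbba
Step 12: δ(q0, a) = (q0, a, L) → [q0]baaaabbba
Step 13: δ(q0, b) = (q3, a, L) → [q3]□aaaaabbba
Step 14: δ(q3, □) = (q0, b, R) → b[q0]aaaaabbba
Step 15: δ(q0, a) = (q0, a, L) → [q0]baaaaabbba
Step 16: δ(q0, b) = (q3, a, L) → [q3]□aaaaaabbba
Step 17: δ(q3, □) = (q0, b, R) → b[q0]aaaaaabbba
Step 18: δ(q0, a) = (q0, a, L) → [q0]baaaaaabbba
Step 19: δ(q0, b) = (q3, a, L) → [q3]□aaaaaaabbba
Step 20: δ(q3, □) = (q0, b, R) → b[q0]aaaaaaabbba
Step 21: δ(q0, a) = (q0, a, L) → [q0]baaaaaaabbba
Step 22: δ(q0, b) = (q3, a, L) → [q3]□aaaaaaaabbba
Step 23: δ(q3, □) = (q0, b, R) → b[q0]aaaaaaaabbba
Step 24: δ(q0, a) = (q0, a, L) → [q0]baaaaaaaabbba
Step 25: δ(q0, b) = (q3, a, L) → [q3]□aaaaaaaaabbba
Step 26: δ(q3, □) = (q0, b, R) → b[q0]aaaaaaaaabbba
Step 27: δ(q0, a) = (q0, a, L) → [q0]baaaaaaaaabbba
Step 28: δ(q0, b) = (q3, a, L) → [q3]□aaaaaaaaaabbba
Step 29: δ(q3, □) = (q0, b, R) → b[q0]aaaaaaaaaabbba
Step 30: δ(q0, a) = (q0, a, L) → [q0]baaaaaaaaaabbba

The machine has not reached a halting state after 30 steps.
The machine did not halt within the 30-step bound.

Answer: No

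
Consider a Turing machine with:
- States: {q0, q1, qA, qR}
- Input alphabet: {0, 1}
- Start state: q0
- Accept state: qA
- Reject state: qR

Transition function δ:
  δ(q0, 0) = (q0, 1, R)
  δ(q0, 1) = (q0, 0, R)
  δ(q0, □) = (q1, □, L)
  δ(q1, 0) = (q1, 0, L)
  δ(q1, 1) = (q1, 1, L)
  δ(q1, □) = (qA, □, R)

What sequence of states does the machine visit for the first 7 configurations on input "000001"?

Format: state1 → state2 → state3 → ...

Execution trace:
Initial: [q0]000001
Step 1: δ(q0, 0) = (q0, 1, R) → 1[q0]00001
Step 2: δ(q0, 0) = (q0, 1, R) → 11[q0]0001
Step 3: δ(q0, 0) = (q0, 1, R) → 111[q0]001
Step 4: δ(q0, 0) = (q0, 1, R) → 1111[q0]01
Step 5: δ(q0, 0) = (q0, 1, R) → 11111[q0]1
Step 6: δ(q0, 1) = (q0, 0, R) → 111110[q0]□

State sequence: q0 → q0 → q0 → q0 → q0 → q0 → q0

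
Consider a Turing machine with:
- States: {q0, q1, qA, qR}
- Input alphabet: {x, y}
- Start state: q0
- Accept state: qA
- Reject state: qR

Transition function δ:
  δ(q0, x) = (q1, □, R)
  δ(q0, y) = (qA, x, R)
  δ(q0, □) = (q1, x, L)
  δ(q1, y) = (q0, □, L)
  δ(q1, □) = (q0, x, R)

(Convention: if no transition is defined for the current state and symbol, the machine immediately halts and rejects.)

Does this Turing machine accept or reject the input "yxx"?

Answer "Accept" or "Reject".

Execution trace:
Initial: [q0]yxx
Step 1: δ(q0, y) = (qA, x, R) → x[qA]xx

The machine reaches the accept state qA and halts.

Answer: Accept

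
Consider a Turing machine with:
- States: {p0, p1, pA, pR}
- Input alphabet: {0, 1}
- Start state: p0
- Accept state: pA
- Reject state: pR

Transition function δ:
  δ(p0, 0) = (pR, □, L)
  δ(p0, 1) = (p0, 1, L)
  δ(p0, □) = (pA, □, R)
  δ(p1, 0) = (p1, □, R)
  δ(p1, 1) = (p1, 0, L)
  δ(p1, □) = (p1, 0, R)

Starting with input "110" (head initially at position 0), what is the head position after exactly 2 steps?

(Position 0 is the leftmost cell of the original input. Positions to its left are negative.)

Execution trace (head position shown):
Step 0: [p0]110  (head at position 0)
Step 1: move left → [p0]□110  (head at position -1)
Step 2: move right → □[pA]110  (head at position 0)

After 2 steps, the head is at position 0.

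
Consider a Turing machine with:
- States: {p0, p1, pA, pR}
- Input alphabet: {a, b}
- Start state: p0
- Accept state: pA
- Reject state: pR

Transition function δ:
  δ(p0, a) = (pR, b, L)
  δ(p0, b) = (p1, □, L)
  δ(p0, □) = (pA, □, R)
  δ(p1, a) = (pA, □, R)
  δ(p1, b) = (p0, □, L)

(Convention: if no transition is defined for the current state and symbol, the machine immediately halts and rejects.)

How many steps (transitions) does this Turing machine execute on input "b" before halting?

Execution trace:
Initial: [p0]b
Step 1: δ(p0, b) = (p1, □, L) → [p1]□□

No transition is defined for δ(p1, □). By convention the machine halts and rejects.

The machine executed 1 step before halting.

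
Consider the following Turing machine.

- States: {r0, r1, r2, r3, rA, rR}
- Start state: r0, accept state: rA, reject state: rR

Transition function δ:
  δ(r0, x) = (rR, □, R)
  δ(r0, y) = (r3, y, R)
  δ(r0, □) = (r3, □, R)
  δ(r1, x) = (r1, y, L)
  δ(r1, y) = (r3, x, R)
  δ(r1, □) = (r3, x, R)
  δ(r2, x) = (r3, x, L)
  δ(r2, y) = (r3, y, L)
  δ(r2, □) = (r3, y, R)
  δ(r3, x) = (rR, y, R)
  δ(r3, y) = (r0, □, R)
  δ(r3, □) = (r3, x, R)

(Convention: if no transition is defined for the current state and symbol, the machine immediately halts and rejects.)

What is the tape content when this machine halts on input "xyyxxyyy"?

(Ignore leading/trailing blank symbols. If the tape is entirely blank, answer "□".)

Execution trace:
Initial: [r0]xyyxxyyy
Step 1: δ(r0, x) = (rR, □, R) → □[rR]yyxxyyy

The machine reaches the reject state rR and halts.

Final tape (ignoring leading/trailing blanks): yyxxyyy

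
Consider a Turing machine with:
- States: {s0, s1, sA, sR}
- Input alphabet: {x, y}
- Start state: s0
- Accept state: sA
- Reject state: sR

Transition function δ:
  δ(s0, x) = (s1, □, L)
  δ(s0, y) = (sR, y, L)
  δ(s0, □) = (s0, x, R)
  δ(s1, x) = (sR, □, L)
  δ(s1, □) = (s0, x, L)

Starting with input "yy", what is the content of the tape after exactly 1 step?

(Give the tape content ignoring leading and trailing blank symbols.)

Execution trace:
Initial: [s0]yy
Step 1: δ(s0, y) = (sR, y, L) → [sR]□yy

The machine reaches the reject state sR and halts.

After 1 step, the tape (ignoring leading/trailing blanks) is: yy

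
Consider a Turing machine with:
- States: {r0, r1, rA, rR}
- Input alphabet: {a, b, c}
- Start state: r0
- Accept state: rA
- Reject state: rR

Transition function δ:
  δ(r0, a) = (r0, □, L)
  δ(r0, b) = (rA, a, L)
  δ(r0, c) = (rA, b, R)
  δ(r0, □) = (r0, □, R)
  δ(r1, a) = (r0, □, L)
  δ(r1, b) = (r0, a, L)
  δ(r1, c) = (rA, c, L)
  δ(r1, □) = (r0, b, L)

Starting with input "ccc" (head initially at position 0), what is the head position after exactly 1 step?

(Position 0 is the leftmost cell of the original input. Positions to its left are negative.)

Execution trace (head position shown):
Step 0: [r0]ccc  (head at position 0)
Step 1: move right → b[rA]cc  (head at position 1)

After 1 step, the head is at position 1.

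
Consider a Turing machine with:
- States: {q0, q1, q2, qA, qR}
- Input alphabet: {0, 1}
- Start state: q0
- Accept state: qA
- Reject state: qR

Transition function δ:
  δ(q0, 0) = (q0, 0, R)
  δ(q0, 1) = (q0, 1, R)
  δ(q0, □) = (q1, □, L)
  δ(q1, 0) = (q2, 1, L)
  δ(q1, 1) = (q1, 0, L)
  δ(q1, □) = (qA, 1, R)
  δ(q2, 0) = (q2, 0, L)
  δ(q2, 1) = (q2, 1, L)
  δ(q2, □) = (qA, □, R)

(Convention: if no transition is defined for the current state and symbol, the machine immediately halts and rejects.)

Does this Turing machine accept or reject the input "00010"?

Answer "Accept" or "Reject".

Execution trace:
Initial: [q0]00010
Step 1: δ(q0, 0) = (q0, 0, R) → 0[q0]0010
Step 2: δ(q0, 0) = (q0, 0, R) → 00[q0]010
Step 3: δ(q0, 0) = (q0, 0, R) → 000[q0]10
Step 4: δ(q0, 1) = (q0, 1, R) → 0001[q0]0
Step 5: δ(q0, 0) = (q0, 0, R) → 00010[q0]□
Step 6: δ(q0, □) = (q1, □, L) → 0001[q1]0□
Step 7: δ(q1, 0) = (q2, 1, L) → 000[q2]11□
Step 8: δ(q2, 1) = (q2, 1, L) → 00[q2]011□
Step 9: δ(q2, 0) = (q2, 0, L) → 0[q2]0011□
Step 10: δ(q2, 0) = (q2, 0, L) → [q2]00011□
Step 11: δ(q2, 0) = (q2, 0, L) → [q2]□00011□
Step 12: δ(q2, □) = (qA, □, R) → □[qA]00011□

The machine reaches the accept state qA and halts.

Answer: Accept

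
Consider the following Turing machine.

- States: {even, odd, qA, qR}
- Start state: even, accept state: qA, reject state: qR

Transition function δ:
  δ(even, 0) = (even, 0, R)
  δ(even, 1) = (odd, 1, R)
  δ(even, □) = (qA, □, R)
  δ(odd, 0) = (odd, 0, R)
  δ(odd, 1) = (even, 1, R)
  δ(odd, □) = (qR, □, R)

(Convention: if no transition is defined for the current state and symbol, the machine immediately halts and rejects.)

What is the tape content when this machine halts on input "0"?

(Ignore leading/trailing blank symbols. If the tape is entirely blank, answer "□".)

Execution trace:
Initial: [even]0
Step 1: δ(even, 0) = (even, 0, R) → 0[even]□
Step 2: δ(even, □) = (qA, □, R) → 0□[qA]□

The machine reaches the accept state qA and halts.

Final tape (ignoring leading/trailing blanks): 0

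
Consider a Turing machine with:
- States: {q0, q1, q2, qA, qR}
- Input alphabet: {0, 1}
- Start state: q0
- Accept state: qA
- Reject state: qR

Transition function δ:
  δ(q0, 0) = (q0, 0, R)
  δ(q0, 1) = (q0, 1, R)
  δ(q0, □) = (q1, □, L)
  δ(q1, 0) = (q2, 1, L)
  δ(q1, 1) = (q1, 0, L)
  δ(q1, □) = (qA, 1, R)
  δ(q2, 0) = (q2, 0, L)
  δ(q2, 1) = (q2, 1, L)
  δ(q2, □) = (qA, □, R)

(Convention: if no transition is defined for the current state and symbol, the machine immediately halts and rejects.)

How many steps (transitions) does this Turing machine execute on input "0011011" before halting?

Execution trace:
Initial: [q0]0011011
Step 1: δ(q0, 0) = (q0, 0, R) → 0[q0]011011
Step 2: δ(q0, 0) = (q0, 0, R) → 00[q0]11011
Step 3: δ(q0, 1) = (q0, 1, R) → 001[q0]1011
Step 4: δ(q0, 1) = (q0, 1, R) → 0011[q0]011
Step 5: δ(q0, 0) = (q0, 0, R) → 00110[q0]11
Step 6: δ(q0, 1) = (q0, 1, R) → 001101[q0]1
Step 7: δ(q0, 1) = (q0, 1, R) → 0011011[q0]□
Step 8: δ(q0, □) = (q1, □, L) → 001101[q1]1□
Step 9: δ(q1, 1) = (q1, 0, L) → 00110[q1]10□
Step 10: δ(q1, 1) = (q1, 0, L) → 0011[q1]000□
Step 11: δ(q1, 0) = (q2, 1, L) → 001[q2]1100□
Step 12: δ(q2, 1) = (q2, 1, L) → 00[q2]11100□
Step 13: δ(q2, 1) = (q2, 1, L) → 0[q2]011100□
Step 14: δ(q2, 0) = (q2, 0, L) → [q2]0011100□
Step 15: δ(q2, 0) = (q2, 0, L) → [q2]□0011100□
Step 16: δ(q2, □) = (qA, □, R) → □[qA]0011100□

The machine reaches the accept state qA and halts.

The machine executed 16 steps before halting.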